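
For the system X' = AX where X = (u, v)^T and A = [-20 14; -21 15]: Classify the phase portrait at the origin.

A = [[-20,14],[-21,15]]; det(A-λI) = λ^2 + 5λ - 6.
λ = -6, 1: opposite signs.

saddle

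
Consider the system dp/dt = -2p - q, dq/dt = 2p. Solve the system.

p(t) = -c_1e^(-t)cos(t) - c_2e^(-t)sin(t), q(t) = -c_1e^(-t)sin(t) + c_1e^(-t)cos(t) + c_2e^(-t)sin(t) + c_2e^(-t)cos(t)

Coefficient matrix A = [[-2, -1], [2, 0]].
Characteristic polynomial det(A - λI) = λ^2 + 2λ + 2 = 0.
Eigenvalues λ = -1 ± i (complex conjugate pair).
For λ=-1+i: an eigenvector is (-1,1) - i(0,-1) = (-1, 1 + i).
A real fundamental pair from Re and Im of e^((-1+i)t)v: X_1 = e^(-t)(cos(t)·(-1,1) + sin(t)·(0,-1)), X_2 = e^(-t)(sin(t)·(-1,1) - cos(t)·(0,-1)).
General solution: c_1X_1 + c_2X_2.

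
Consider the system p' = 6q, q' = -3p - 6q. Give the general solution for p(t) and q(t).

Coefficient matrix A = [[0, 6], [-3, -6]].
Characteristic polynomial det(A - λI) = λ^2 + 6λ + 18 = 0.
Eigenvalues λ = -3 ± 3i (complex conjugate pair).
For λ=-3+3i: an eigenvector is (1,-1) - i(-1,0) = (1 + i, -1).
A real fundamental pair from Re and Im of e^((-3+3i)t)v: X_1 = e^(-3t)(cos(3t)·(1,-1) + sin(3t)·(-1,0)), X_2 = e^(-3t)(sin(3t)·(1,-1) - cos(3t)·(-1,0)).
General solution: K_1X_1 + K_2X_2.

p(t) = -K_1e^(-3t)sin(3t) + K_1e^(-3t)cos(3t) + K_2e^(-3t)sin(3t) + K_2e^(-3t)cos(3t), q(t) = -K_1e^(-3t)cos(3t) - K_2e^(-3t)sin(3t)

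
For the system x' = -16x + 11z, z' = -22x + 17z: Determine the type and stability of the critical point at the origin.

saddle

A = [[-16,11],[-22,17]]; det(A-λI) = λ^2 - λ - 30.
λ = -5, 6: opposite signs.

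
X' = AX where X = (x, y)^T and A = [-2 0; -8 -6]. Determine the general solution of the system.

x(t) = C_2e^(-2t), y(t) = C_1e^(-6t) - 2C_2e^(-2t)

Coefficient matrix A = [[-2, 0], [-8, -6]].
Characteristic polynomial det(A - λI) = λ^2 + 8λ + 12 = 0.
Eigenvalues λ = -6, -2.
For λ=-6: (A-λI) row 1 is [4, 0], so an eigenvector is (0, 1).
For λ=-2: (A-λI) row 2 is [-8, -4], so an eigenvector is (1, -2).
General solution: C_1e^(-6t)(0,1) + C_2e^(-2t)(1,-2).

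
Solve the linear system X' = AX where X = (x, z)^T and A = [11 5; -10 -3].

Coefficient matrix A = [[11, 5], [-10, -3]].
Characteristic polynomial det(A - λI) = λ^2 - 8λ + 17 = 0.
Eigenvalues λ = 4 ± i (complex conjugate pair).
For λ=4+i: an eigenvector is (-1,1) - i(-2,3) = (-1 + 2i, 1 - 3i).
A real fundamental pair from Re and Im of e^((4+i)t)v: X_1 = e^(4t)(cos(t)·(-1,1) + sin(t)·(-2,3)), X_2 = e^(4t)(sin(t)·(-1,1) - cos(t)·(-2,3)).
General solution: K_1X_1 + K_2X_2.

x(t) = -2K_1e^(4t)sin(t) - K_1e^(4t)cos(t) - K_2e^(4t)sin(t) + 2K_2e^(4t)cos(t), z(t) = 3K_1e^(4t)sin(t) + K_1e^(4t)cos(t) + K_2e^(4t)sin(t) - 3K_2e^(4t)cos(t)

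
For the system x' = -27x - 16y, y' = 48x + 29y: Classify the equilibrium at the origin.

A = [[-27,-16],[48,29]]; det(A-λI) = λ^2 - 2λ - 15.
λ = 5, -3: opposite signs.

saddle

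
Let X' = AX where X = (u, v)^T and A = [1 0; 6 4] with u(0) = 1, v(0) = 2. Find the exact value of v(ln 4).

1016

A = [[1,0],[6,4]]; eigenvalues λ = 1, 4.
Eigenvectors: (-1,2) for λ=1, (0,1) for λ=4.
From the initial condition, c_1 = -1, c_2 = 4.
v(ln 4) = (-1)(4^1)(2) + (4)(4^4)(1) = 1016.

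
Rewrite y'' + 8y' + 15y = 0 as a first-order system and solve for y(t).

y(t) = c_1e^(-3t) + c_2e^(-5t)

Let x_1 = y, x_2 = y'. Then x_1' = x_2 and x_2' = -15x_1 - 8x_2.
A = [[0,1],[-15,-8]]; det(A-λI) = λ^2 + 8λ + 15.
Eigenvalues λ = -3, -5 with eigenvectors (1,-3), (1,-5).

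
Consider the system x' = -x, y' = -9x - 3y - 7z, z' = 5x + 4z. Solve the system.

Coefficient matrix A = [[-1, 0, 0], [-9, -3, -7], [5, 0, 4]].
det(A - λI) = 0 gives eigenvalues λ = -1, -3, 4.
For λ=-1: eigenvector (1,-1,-1).
For λ=-3: eigenvector (0,1,0).
For λ=4: eigenvector (0,-1,1).
General solution: c_1e^(-t)(1,-1,-1) + c_2e^(-3t)(0,1,0) + c_3e^(4t)(0,-1,1).

x(t) = c_1e^(-t), y(t) = -c_1e^(-t) + c_2e^(-3t) - c_3e^(4t), z(t) = -c_1e^(-t) + c_3e^(4t)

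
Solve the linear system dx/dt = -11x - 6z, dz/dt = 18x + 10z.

Coefficient matrix A = [[-11, -6], [18, 10]].
Characteristic polynomial det(A - λI) = λ^2 + λ - 2 = 0.
Eigenvalues λ = -2, 1.
For λ=-2: (A-λI) row 1 is [-9, -6], so an eigenvector is (2, -3).
For λ=1: (A-λI) row 1 is [-12, -6], so an eigenvector is (-1, 2).
General solution: C_1e^(-2t)(2,-3) + C_2e^(t)(-1,2).

x(t) = 2C_1e^(-2t) - C_2e^(t), z(t) = -3C_1e^(-2t) + 2C_2e^(t)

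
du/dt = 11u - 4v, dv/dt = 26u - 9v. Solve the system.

u(t) = C_1e^(t)sin(2t) + C_1e^(t)cos(2t) + C_2e^(t)sin(2t) - C_2e^(t)cos(2t), v(t) = 3C_1e^(t)sin(2t) + 2C_1e^(t)cos(2t) + 2C_2e^(t)sin(2t) - 3C_2e^(t)cos(2t)

Coefficient matrix A = [[11, -4], [26, -9]].
Characteristic polynomial det(A - λI) = λ^2 - 2λ + 5 = 0.
Eigenvalues λ = 1 ± 2i (complex conjugate pair).
For λ=1+2i: an eigenvector is (1,2) - i(1,3) = (1 - i, 2 - 3i).
A real fundamental pair from Re and Im of e^((1+2i)t)v: X_1 = e^(t)(cos(2t)·(1,2) + sin(2t)·(1,3)), X_2 = e^(t)(sin(2t)·(1,2) - cos(2t)·(1,3)).
General solution: C_1X_1 + C_2X_2.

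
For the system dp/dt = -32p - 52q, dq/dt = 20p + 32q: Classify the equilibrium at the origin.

center

A = [[-32,-52],[20,32]]; det(A-λI) = λ^2 + 16.
λ = 0 ± 4i: zero real part.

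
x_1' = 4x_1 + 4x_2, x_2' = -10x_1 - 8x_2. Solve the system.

x_1(t) = C_1e^(-2t)sin(2t) + C_1e^(-2t)cos(2t) + C_2e^(-2t)sin(2t) - C_2e^(-2t)cos(2t), x_2(t) = -2C_1e^(-2t)sin(2t) - C_1e^(-2t)cos(2t) - C_2e^(-2t)sin(2t) + 2C_2e^(-2t)cos(2t)

Coefficient matrix A = [[4, 4], [-10, -8]].
Characteristic polynomial det(A - λI) = λ^2 + 4λ + 8 = 0.
Eigenvalues λ = -2 ± 2i (complex conjugate pair).
For λ=-2+2i: an eigenvector is (1,-1) - i(1,-2) = (1 - i, -1 + 2i).
A real fundamental pair from Re and Im of e^((-2+2i)t)v: X_1 = e^(-2t)(cos(2t)·(1,-1) + sin(2t)·(1,-2)), X_2 = e^(-2t)(sin(2t)·(1,-1) - cos(2t)·(1,-2)).
General solution: C_1X_1 + C_2X_2.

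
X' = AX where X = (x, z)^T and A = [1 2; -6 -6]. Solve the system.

x(t) = -C_1e^(-3t) + 2C_2e^(-2t), z(t) = 2C_1e^(-3t) - 3C_2e^(-2t)

Coefficient matrix A = [[1, 2], [-6, -6]].
Characteristic polynomial det(A - λI) = λ^2 + 5λ + 6 = 0.
Eigenvalues λ = -3, -2.
For λ=-3: (A-λI) row 1 is [4, 2], so an eigenvector is (-1, 2).
For λ=-2: (A-λI) row 1 is [3, 2], so an eigenvector is (2, -3).
General solution: C_1e^(-3t)(-1,2) + C_2e^(-2t)(2,-3).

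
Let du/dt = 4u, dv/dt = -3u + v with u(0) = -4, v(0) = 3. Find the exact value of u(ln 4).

A = [[4,0],[-3,1]]; eigenvalues λ = 1, 4.
Eigenvectors: (0,1) for λ=1, (1,-1) for λ=4.
From the initial condition, c_1 = -1, c_2 = -4.
u(ln 4) = (-1)(4^1)(0) + (-4)(4^4)(1) = -1024.

-1024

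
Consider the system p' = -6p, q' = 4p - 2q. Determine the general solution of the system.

p(t) = -K_2e^(-6t), q(t) = K_1e^(-2t) + K_2e^(-6t)

Coefficient matrix A = [[-6, 0], [4, -2]].
Characteristic polynomial det(A - λI) = λ^2 + 8λ + 12 = 0.
Eigenvalues λ = -2, -6.
For λ=-2: (A-λI) row 1 is [-4, 0], so an eigenvector is (0, 1).
For λ=-6: (A-λI) row 2 is [4, 4], so an eigenvector is (-1, 1).
General solution: K_1e^(-2t)(0,1) + K_2e^(-6t)(-1,1).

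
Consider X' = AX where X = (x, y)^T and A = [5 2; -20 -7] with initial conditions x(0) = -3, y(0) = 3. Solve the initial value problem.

x(t) = -6e^(-t)sin(2t) - 3e^(-t)cos(2t), y(t) = 21e^(-t)sin(2t) + 3e^(-t)cos(2t)

Coefficient matrix A = [[5, 2], [-20, -7]].
Characteristic polynomial det(A - λI) = λ^2 + 2λ + 5 = 0.
Eigenvalues λ = -1 ± 2i (complex conjugate pair).
For λ=-1+2i: an eigenvector is (1,-3) - i(0,-1) = (1, -3 + i).
A real fundamental pair from Re and Im of e^((-1+2i)t)v: X_1 = e^(-t)(cos(2t)·(1,-3) + sin(2t)·(0,-1)), X_2 = e^(-t)(sin(2t)·(1,-3) - cos(2t)·(0,-1)).
General solution: K_1X_1 + K_2X_2.
Applying x(0)=-3, y(0)=3 gives K_1=-3, K_2=-6.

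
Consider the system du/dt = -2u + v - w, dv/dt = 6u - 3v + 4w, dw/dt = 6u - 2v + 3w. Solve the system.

Coefficient matrix A = [[-2, 1, -1], [6, -3, 4], [6, -2, 3]].
det(A - λI) = 0 gives eigenvalues λ = -1, 1, -2.
For λ=-1: eigenvector (1,-1,-2).
For λ=1: eigenvector (0,1,1).
For λ=-2: eigenvector (-1,2,2).
General solution: C_1e^(-t)(1,-1,-2) + C_2e^(t)(0,1,1) + C_3e^(-2t)(-1,2,2).

u(t) = C_1e^(-t) - C_3e^(-2t), v(t) = -C_1e^(-t) + C_2e^(t) + 2C_3e^(-2t), w(t) = -2C_1e^(-t) + C_2e^(t) + 2C_3e^(-2t)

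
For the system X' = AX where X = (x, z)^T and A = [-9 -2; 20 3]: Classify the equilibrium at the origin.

stable spiral

A = [[-9,-2],[20,3]]; det(A-λI) = λ^2 + 6λ + 13.
λ = -3 ± 2i: negative real part.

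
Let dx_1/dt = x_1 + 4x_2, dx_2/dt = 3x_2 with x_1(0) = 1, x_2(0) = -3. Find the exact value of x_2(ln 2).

A = [[1,4],[0,3]]; eigenvalues λ = 3, 1.
Eigenvectors: (-2,-1) for λ=3, (-1,0) for λ=1.
From the initial condition, c_1 = 3, c_2 = -7.
x_2(ln 2) = (3)(2^3)(-1) + (-7)(2^1)(0) = -24.

-24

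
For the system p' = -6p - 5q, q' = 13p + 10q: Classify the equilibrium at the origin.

A = [[-6,-5],[13,10]]; det(A-λI) = λ^2 - 4λ + 5.
λ = 2 ± i: positive real part.

unstable spiral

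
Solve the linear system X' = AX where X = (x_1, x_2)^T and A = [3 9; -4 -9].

x_1(t) = -3C_1e^(-3t) - 3C_2te^(-3t) - 2C_2e^(-3t), x_2(t) = 2C_1e^(-3t) + 2C_2te^(-3t) + C_2e^(-3t)

Coefficient matrix A = [[3, 9], [-4, -9]].
Characteristic polynomial det(A - λI) = λ^2 + 6λ + 9 = 0.
Single eigenvalue λ = -3 with algebraic multiplicity 2.
Eigenvector v = (-3,2); generalized eigenvector w with (A-λI)w=v is (-2,1).
General solution: e^(-3t)[C_1·v + C_2·(t·v + w)].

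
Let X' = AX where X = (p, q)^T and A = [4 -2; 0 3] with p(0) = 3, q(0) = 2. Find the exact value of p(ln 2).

16

A = [[4,-2],[0,3]]; eigenvalues λ = 3, 4.
Eigenvectors: (2,1) for λ=3, (-1,0) for λ=4.
From the initial condition, c_1 = 2, c_2 = 1.
p(ln 2) = (2)(2^3)(2) + (1)(2^4)(-1) = 16.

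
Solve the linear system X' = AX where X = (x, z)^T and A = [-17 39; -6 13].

Coefficient matrix A = [[-17, 39], [-6, 13]].
Characteristic polynomial det(A - λI) = λ^2 + 4λ + 13 = 0.
Eigenvalues λ = -2 ± 3i (complex conjugate pair).
For λ=-2+3i: an eigenvector is (-2,-1) - i(-3,-1) = (-2 + 3i, -1 + i).
A real fundamental pair from Re and Im of e^((-2+3i)t)v: X_1 = e^(-2t)(cos(3t)·(-2,-1) + sin(3t)·(-3,-1)), X_2 = e^(-2t)(sin(3t)·(-2,-1) - cos(3t)·(-3,-1)).
General solution: K_1X_1 + K_2X_2.

x(t) = -3K_1e^(-2t)sin(3t) - 2K_1e^(-2t)cos(3t) - 2K_2e^(-2t)sin(3t) + 3K_2e^(-2t)cos(3t), z(t) = -K_1e^(-2t)sin(3t) - K_1e^(-2t)cos(3t) - K_2e^(-2t)sin(3t) + K_2e^(-2t)cos(3t)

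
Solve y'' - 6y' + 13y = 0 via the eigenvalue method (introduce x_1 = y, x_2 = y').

Let x_1 = y, x_2 = y'. Then x_1' = x_2 and x_2' = -13x_1 + 6x_2.
A = [[0,1],[-13,6]]; det(A-λI) = λ^2 - 6λ + 13.
Eigenvalues λ = 3 ± 2i.

y(t) = C_1e^(3t)cos(2t) + C_2e^(3t)sin(2t)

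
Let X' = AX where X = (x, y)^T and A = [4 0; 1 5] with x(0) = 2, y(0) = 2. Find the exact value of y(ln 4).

A = [[4,0],[1,5]]; eigenvalues λ = 4, 5.
Eigenvectors: (1,-1) for λ=4, (0,-1) for λ=5.
From the initial condition, c_1 = 2, c_2 = -4.
y(ln 4) = (2)(4^4)(-1) + (-4)(4^5)(-1) = 3584.

3584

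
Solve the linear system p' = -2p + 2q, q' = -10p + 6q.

p(t) = -C_1e^(2t)cos(2t) - C_2e^(2t)sin(2t), q(t) = C_1e^(2t)sin(2t) - 2C_1e^(2t)cos(2t) - 2C_2e^(2t)sin(2t) - C_2e^(2t)cos(2t)

Coefficient matrix A = [[-2, 2], [-10, 6]].
Characteristic polynomial det(A - λI) = λ^2 - 4λ + 8 = 0.
Eigenvalues λ = 2 ± 2i (complex conjugate pair).
For λ=2+2i: an eigenvector is (-1,-2) - i(0,1) = (-1, -2 - i).
A real fundamental pair from Re and Im of e^((2+2i)t)v: X_1 = e^(2t)(cos(2t)·(-1,-2) + sin(2t)·(0,1)), X_2 = e^(2t)(sin(2t)·(-1,-2) - cos(2t)·(0,1)).
General solution: C_1X_1 + C_2X_2.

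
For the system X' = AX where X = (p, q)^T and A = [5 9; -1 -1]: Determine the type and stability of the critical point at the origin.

unstable improper node

A = [[5,9],[-1,-1]]; det(A-λI) = λ^2 - 4λ + 4.
repeated λ = 2 with a single eigenvector.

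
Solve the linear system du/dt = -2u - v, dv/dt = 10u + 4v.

Coefficient matrix A = [[-2, -1], [10, 4]].
Characteristic polynomial det(A - λI) = λ^2 - 2λ + 2 = 0.
Eigenvalues λ = 1 ± i (complex conjugate pair).
For λ=1+i: an eigenvector is (0,1) - i(-1,3) = (0 + i, 1 - 3i).
A real fundamental pair from Re and Im of e^((1+i)t)v: X_1 = e^(t)(cos(t)·(0,1) + sin(t)·(-1,3)), X_2 = e^(t)(sin(t)·(0,1) - cos(t)·(-1,3)).
General solution: K_1X_1 + K_2X_2.

u(t) = -K_1e^(t)sin(t) + K_2e^(t)cos(t), v(t) = 3K_1e^(t)sin(t) + K_1e^(t)cos(t) + K_2e^(t)sin(t) - 3K_2e^(t)cos(t)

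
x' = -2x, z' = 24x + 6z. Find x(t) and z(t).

x(t) = -C_2e^(-2t), z(t) = C_1e^(6t) + 3C_2e^(-2t)

Coefficient matrix A = [[-2, 0], [24, 6]].
Characteristic polynomial det(A - λI) = λ^2 - 4λ - 12 = 0.
Eigenvalues λ = 6, -2.
For λ=6: (A-λI) row 1 is [-8, 0], so an eigenvector is (0, 1).
For λ=-2: (A-λI) row 2 is [24, 8], so an eigenvector is (-1, 3).
General solution: C_1e^(6t)(0,1) + C_2e^(-2t)(-1,3).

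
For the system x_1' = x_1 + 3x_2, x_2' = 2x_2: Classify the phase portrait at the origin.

A = [[1,3],[0,2]]; det(A-λI) = λ^2 - 3λ + 2.
λ = 1, 2: both positive.

unstable node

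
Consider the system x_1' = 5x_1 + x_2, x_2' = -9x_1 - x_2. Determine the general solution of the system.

x_1(t) = -C_1e^(2t) - C_2te^(2t), x_2(t) = 3C_1e^(2t) + 3C_2te^(2t) - C_2e^(2t)

Coefficient matrix A = [[5, 1], [-9, -1]].
Characteristic polynomial det(A - λI) = λ^2 - 4λ + 4 = 0.
Single eigenvalue λ = 2 with algebraic multiplicity 2.
Eigenvector v = (-1,3); generalized eigenvector w with (A-λI)w=v is (0,-1).
General solution: e^(2t)[C_1·v + C_2·(t·v + w)].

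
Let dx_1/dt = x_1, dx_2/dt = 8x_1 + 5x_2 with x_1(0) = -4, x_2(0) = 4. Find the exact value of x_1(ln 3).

-12

A = [[1,0],[8,5]]; eigenvalues λ = 1, 5.
Eigenvectors: (-1,2) for λ=1, (0,1) for λ=5.
From the initial condition, c_1 = 4, c_2 = -4.
x_1(ln 3) = (4)(3^1)(-1) + (-4)(3^5)(0) = -12.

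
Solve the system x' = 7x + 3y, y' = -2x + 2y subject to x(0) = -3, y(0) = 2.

x(t) = -3e^(5t), y(t) = 2e^(5t)

Coefficient matrix A = [[7, 3], [-2, 2]].
Characteristic polynomial det(A - λI) = λ^2 - 9λ + 20 = 0.
Eigenvalues λ = 5, 4.
For λ=5: (A-λI) row 1 is [2, 3], so an eigenvector is (-3, 2).
For λ=4: (A-λI) row 1 is [3, 3], so an eigenvector is (-1, 1).
General solution: C_1e^(5t)(-3,2) + C_2e^(4t)(-1,1).
Applying x(0)=-3, y(0)=2 gives C_1=1, C_2=0.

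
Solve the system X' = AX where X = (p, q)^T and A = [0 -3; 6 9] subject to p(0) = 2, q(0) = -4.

p(t) = 2e^(6t), q(t) = -4e^(6t)

Coefficient matrix A = [[0, -3], [6, 9]].
Characteristic polynomial det(A - λI) = λ^2 - 9λ + 18 = 0.
Eigenvalues λ = 3, 6.
For λ=3: (A-λI) row 1 is [-3, -3], so an eigenvector is (-1, 1).
For λ=6: (A-λI) row 1 is [-6, -3], so an eigenvector is (-1, 2).
General solution: c_1e^(3t)(-1,1) + c_2e^(6t)(-1,2).
Applying p(0)=2, q(0)=-4 gives c_1=0, c_2=-2.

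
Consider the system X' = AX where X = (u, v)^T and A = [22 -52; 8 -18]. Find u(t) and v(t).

Coefficient matrix A = [[22, -52], [8, -18]].
Characteristic polynomial det(A - λI) = λ^2 - 4λ + 20 = 0.
Eigenvalues λ = 2 ± 4i (complex conjugate pair).
For λ=2+4i: an eigenvector is (-3,-1) - i(-2,-1) = (-3 + 2i, -1 + i).
A real fundamental pair from Re and Im of e^((2+4i)t)v: X_1 = e^(2t)(cos(4t)·(-3,-1) + sin(4t)·(-2,-1)), X_2 = e^(2t)(sin(4t)·(-3,-1) - cos(4t)·(-2,-1)).
General solution: C_1X_1 + C_2X_2.

u(t) = -2C_1e^(2t)sin(4t) - 3C_1e^(2t)cos(4t) - 3C_2e^(2t)sin(4t) + 2C_2e^(2t)cos(4t), v(t) = -C_1e^(2t)sin(4t) - C_1e^(2t)cos(4t) - C_2e^(2t)sin(4t) + C_2e^(2t)cos(4t)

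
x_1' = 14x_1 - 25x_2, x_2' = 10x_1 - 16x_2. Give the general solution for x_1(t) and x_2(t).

Coefficient matrix A = [[14, -25], [10, -16]].
Characteristic polynomial det(A - λI) = λ^2 + 2λ + 26 = 0.
Eigenvalues λ = -1 ± 5i (complex conjugate pair).
For λ=-1+5i: an eigenvector is (-2,-1) - i(-1,-1) = (-2 + i, -1 + i).
A real fundamental pair from Re and Im of e^((-1+5i)t)v: X_1 = e^(-t)(cos(5t)·(-2,-1) + sin(5t)·(-1,-1)), X_2 = e^(-t)(sin(5t)·(-2,-1) - cos(5t)·(-1,-1)).
General solution: c_1X_1 + c_2X_2.

x_1(t) = -c_1e^(-t)sin(5t) - 2c_1e^(-t)cos(5t) - 2c_2e^(-t)sin(5t) + c_2e^(-t)cos(5t), x_2(t) = -c_1e^(-t)sin(5t) - c_1e^(-t)cos(5t) - c_2e^(-t)sin(5t) + c_2e^(-t)cos(5t)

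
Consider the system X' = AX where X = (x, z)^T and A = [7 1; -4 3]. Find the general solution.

x(t) = C_1e^(5t) + C_2te^(5t) + 2C_2e^(5t), z(t) = -2C_1e^(5t) - 2C_2te^(5t) - 3C_2e^(5t)

Coefficient matrix A = [[7, 1], [-4, 3]].
Characteristic polynomial det(A - λI) = λ^2 - 10λ + 25 = 0.
Single eigenvalue λ = 5 with algebraic multiplicity 2.
Eigenvector v = (1,-2); generalized eigenvector w with (A-λI)w=v is (2,-3).
General solution: e^(5t)[C_1·v + C_2·(t·v + w)].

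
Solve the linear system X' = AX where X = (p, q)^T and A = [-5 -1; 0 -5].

p(t) = -K_1e^(-5t) - K_2te^(-5t) - 2K_2e^(-5t), q(t) = K_2e^(-5t)

Coefficient matrix A = [[-5, -1], [0, -5]].
Characteristic polynomial det(A - λI) = λ^2 + 10λ + 25 = 0.
Single eigenvalue λ = -5 with algebraic multiplicity 2.
Eigenvector v = (-1,0); generalized eigenvector w with (A-λI)w=v is (-2,1).
General solution: e^(-5t)[K_1·v + K_2·(t·v + w)].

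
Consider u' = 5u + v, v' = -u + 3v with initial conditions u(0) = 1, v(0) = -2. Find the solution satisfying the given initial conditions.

Coefficient matrix A = [[5, 1], [-1, 3]].
Characteristic polynomial det(A - λI) = λ^2 - 8λ + 16 = 0.
Single eigenvalue λ = 4 with algebraic multiplicity 2.
Eigenvector v = (1,-1); generalized eigenvector w with (A-λI)w=v is (-1,2).
General solution: e^(4t)[K_1·v + K_2·(t·v + w)].
Applying u(0)=1, v(0)=-2 gives K_1=0, K_2=-1.

u(t) = -te^(4t) + e^(4t), v(t) = te^(4t) - 2e^(4t)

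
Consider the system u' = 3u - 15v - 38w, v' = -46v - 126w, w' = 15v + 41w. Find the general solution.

Coefficient matrix A = [[3, -15, -38], [0, -46, -126], [0, 15, 41]].
det(A - λI) = 0 gives eigenvalues λ = -4, 3, -1.
For λ=-4: eigenvector (1,3,-1).
For λ=3: eigenvector (1,0,0).
For λ=-1: eigenvector (-5,-14,5).
General solution: C_1e^(-4t)(1,3,-1) + C_2e^(3t)(1,0,0) + C_3e^(-t)(-5,-14,5).

u(t) = C_1e^(-4t) + C_2e^(3t) - 5C_3e^(-t), v(t) = 3C_1e^(-4t) - 14C_3e^(-t), w(t) = -C_1e^(-4t) + 5C_3e^(-t)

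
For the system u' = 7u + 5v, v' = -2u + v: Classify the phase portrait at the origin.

unstable spiral

A = [[7,5],[-2,1]]; det(A-λI) = λ^2 - 8λ + 17.
λ = 4 ± i: positive real part.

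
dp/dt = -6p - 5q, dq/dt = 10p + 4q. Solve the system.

Coefficient matrix A = [[-6, -5], [10, 4]].
Characteristic polynomial det(A - λI) = λ^2 + 2λ + 26 = 0.
Eigenvalues λ = -1 ± 5i (complex conjugate pair).
For λ=-1+5i: an eigenvector is (0,1) - i(-1,1) = (0 + i, 1 - i).
A real fundamental pair from Re and Im of e^((-1+5i)t)v: X_1 = e^(-t)(cos(5t)·(0,1) + sin(5t)·(-1,1)), X_2 = e^(-t)(sin(5t)·(0,1) - cos(5t)·(-1,1)).
General solution: c_1X_1 + c_2X_2.

p(t) = -c_1e^(-t)sin(5t) + c_2e^(-t)cos(5t), q(t) = c_1e^(-t)sin(5t) + c_1e^(-t)cos(5t) + c_2e^(-t)sin(5t) - c_2e^(-t)cos(5t)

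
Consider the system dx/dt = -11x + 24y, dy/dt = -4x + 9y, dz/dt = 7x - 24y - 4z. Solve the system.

x(t) = 2K_1e^(t) + 3K_2e^(-3t), y(t) = K_1e^(t) + K_2e^(-3t), z(t) = -2K_1e^(t) - 3K_2e^(-3t) + K_3e^(-4t)

Coefficient matrix A = [[-11, 24, 0], [-4, 9, 0], [7, -24, -4]].
det(A - λI) = 0 gives eigenvalues λ = 1, -3, -4.
For λ=1: eigenvector (2,1,-2).
For λ=-3: eigenvector (3,1,-3).
For λ=-4: eigenvector (0,0,1).
General solution: K_1e^(t)(2,1,-2) + K_2e^(-3t)(3,1,-3) + K_3e^(-4t)(0,0,1).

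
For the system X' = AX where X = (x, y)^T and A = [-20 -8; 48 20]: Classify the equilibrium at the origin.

A = [[-20,-8],[48,20]]; det(A-λI) = λ^2 - 16.
λ = 4, -4: opposite signs.

saddle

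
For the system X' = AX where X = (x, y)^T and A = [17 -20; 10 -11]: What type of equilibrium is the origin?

unstable spiral

A = [[17,-20],[10,-11]]; det(A-λI) = λ^2 - 6λ + 13.
λ = 3 ± 2i: positive real part.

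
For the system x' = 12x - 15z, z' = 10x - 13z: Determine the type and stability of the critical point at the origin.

A = [[12,-15],[10,-13]]; det(A-λI) = λ^2 + λ - 6.
λ = -3, 2: opposite signs.

saddle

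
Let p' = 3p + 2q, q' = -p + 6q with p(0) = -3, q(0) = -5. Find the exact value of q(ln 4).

A = [[3,2],[-1,6]]; eigenvalues λ = 5, 4.
Eigenvectors: (-1,-1) for λ=5, (2,1) for λ=4.
From the initial condition, c_1 = 7, c_2 = 2.
q(ln 4) = (7)(4^5)(-1) + (2)(4^4)(1) = -6656.

-6656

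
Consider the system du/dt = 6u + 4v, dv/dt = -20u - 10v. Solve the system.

Coefficient matrix A = [[6, 4], [-20, -10]].
Characteristic polynomial det(A - λI) = λ^2 + 4λ + 20 = 0.
Eigenvalues λ = -2 ± 4i (complex conjugate pair).
For λ=-2+4i: an eigenvector is (-1,2) - i(0,1) = (-1, 2 - i).
A real fundamental pair from Re and Im of e^((-2+4i)t)v: X_1 = e^(-2t)(cos(4t)·(-1,2) + sin(4t)·(0,1)), X_2 = e^(-2t)(sin(4t)·(-1,2) - cos(4t)·(0,1)).
General solution: K_1X_1 + K_2X_2.

u(t) = -K_1e^(-2t)cos(4t) - K_2e^(-2t)sin(4t), v(t) = K_1e^(-2t)sin(4t) + 2K_1e^(-2t)cos(4t) + 2K_2e^(-2t)sin(4t) - K_2e^(-2t)cos(4t)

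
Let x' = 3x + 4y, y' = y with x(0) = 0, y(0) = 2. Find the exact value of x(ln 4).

240

A = [[3,4],[0,1]]; eigenvalues λ = 3, 1.
Eigenvectors: (1,0) for λ=3, (2,-1) for λ=1.
From the initial condition, c_1 = 4, c_2 = -2.
x(ln 4) = (4)(4^3)(1) + (-2)(4^1)(2) = 240.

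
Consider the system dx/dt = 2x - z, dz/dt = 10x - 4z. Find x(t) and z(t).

Coefficient matrix A = [[2, -1], [10, -4]].
Characteristic polynomial det(A - λI) = λ^2 + 2λ + 2 = 0.
Eigenvalues λ = -1 ± i (complex conjugate pair).
For λ=-1+i: an eigenvector is (0,1) - i(-1,-3) = (0 + i, 1 + 3i).
A real fundamental pair from Re and Im of e^((-1+i)t)v: X_1 = e^(-t)(cos(t)·(0,1) + sin(t)·(-1,-3)), X_2 = e^(-t)(sin(t)·(0,1) - cos(t)·(-1,-3)).
General solution: C_1X_1 + C_2X_2.

x(t) = -C_1e^(-t)sin(t) + C_2e^(-t)cos(t), z(t) = -3C_1e^(-t)sin(t) + C_1e^(-t)cos(t) + C_2e^(-t)sin(t) + 3C_2e^(-t)cos(t)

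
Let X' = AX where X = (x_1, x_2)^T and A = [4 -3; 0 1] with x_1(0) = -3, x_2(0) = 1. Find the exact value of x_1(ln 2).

-62

A = [[4,-3],[0,1]]; eigenvalues λ = 4, 1.
Eigenvectors: (-1,0) for λ=4, (1,1) for λ=1.
From the initial condition, c_1 = 4, c_2 = 1.
x_1(ln 2) = (4)(2^4)(-1) + (1)(2^1)(1) = -62.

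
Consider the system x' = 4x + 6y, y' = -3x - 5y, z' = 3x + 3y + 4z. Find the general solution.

x(t) = -K_2e^(-2t) + 2K_3e^(t), y(t) = K_2e^(-2t) - K_3e^(t), z(t) = K_1e^(4t) - K_3e^(t)

Coefficient matrix A = [[4, 6, 0], [-3, -5, 0], [3, 3, 4]].
det(A - λI) = 0 gives eigenvalues λ = 4, -2, 1.
For λ=4: eigenvector (0,0,1).
For λ=-2: eigenvector (-1,1,0).
For λ=1: eigenvector (2,-1,-1).
General solution: K_1e^(4t)(0,0,1) + K_2e^(-2t)(-1,1,0) + K_3e^(t)(2,-1,-1).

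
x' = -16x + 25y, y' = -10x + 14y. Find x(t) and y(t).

x(t) = -c_1e^(-t)sin(5t) + 2c_1e^(-t)cos(5t) + 2c_2e^(-t)sin(5t) + c_2e^(-t)cos(5t), y(t) = -c_1e^(-t)sin(5t) + c_1e^(-t)cos(5t) + c_2e^(-t)sin(5t) + c_2e^(-t)cos(5t)

Coefficient matrix A = [[-16, 25], [-10, 14]].
Characteristic polynomial det(A - λI) = λ^2 + 2λ + 26 = 0.
Eigenvalues λ = -1 ± 5i (complex conjugate pair).
For λ=-1+5i: an eigenvector is (2,1) - i(-1,-1) = (2 + i, 1 + i).
A real fundamental pair from Re and Im of e^((-1+5i)t)v: X_1 = e^(-t)(cos(5t)·(2,1) + sin(5t)·(-1,-1)), X_2 = e^(-t)(sin(5t)·(2,1) - cos(5t)·(-1,-1)).
General solution: c_1X_1 + c_2X_2.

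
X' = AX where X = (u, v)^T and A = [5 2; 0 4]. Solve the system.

u(t) = K_1e^(5t) + 2K_2e^(4t), v(t) = -K_2e^(4t)

Coefficient matrix A = [[5, 2], [0, 4]].
Characteristic polynomial det(A - λI) = λ^2 - 9λ + 20 = 0.
Eigenvalues λ = 5, 4.
For λ=5: (A-λI) row 1 is [0, 2], so an eigenvector is (1, 0).
For λ=4: (A-λI) row 1 is [1, 2], so an eigenvector is (2, -1).
General solution: K_1e^(5t)(1,0) + K_2e^(4t)(2,-1).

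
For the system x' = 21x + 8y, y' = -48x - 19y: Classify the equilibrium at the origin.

saddle

A = [[21,8],[-48,-19]]; det(A-λI) = λ^2 - 2λ - 15.
λ = 5, -3: opposite signs.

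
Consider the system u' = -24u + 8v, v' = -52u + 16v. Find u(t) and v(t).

Coefficient matrix A = [[-24, 8], [-52, 16]].
Characteristic polynomial det(A - λI) = λ^2 + 8λ + 32 = 0.
Eigenvalues λ = -4 ± 4i (complex conjugate pair).
For λ=-4+4i: an eigenvector is (1,2) - i(-1,-3) = (1 + i, 2 + 3i).
A real fundamental pair from Re and Im of e^((-4+4i)t)v: X_1 = e^(-4t)(cos(4t)·(1,2) + sin(4t)·(-1,-3)), X_2 = e^(-4t)(sin(4t)·(1,2) - cos(4t)·(-1,-3)).
General solution: C_1X_1 + C_2X_2.

u(t) = -C_1e^(-4t)sin(4t) + C_1e^(-4t)cos(4t) + C_2e^(-4t)sin(4t) + C_2e^(-4t)cos(4t), v(t) = -3C_1e^(-4t)sin(4t) + 2C_1e^(-4t)cos(4t) + 2C_2e^(-4t)sin(4t) + 3C_2e^(-4t)cos(4t)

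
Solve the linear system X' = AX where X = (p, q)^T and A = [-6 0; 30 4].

p(t) = -K_1e^(-6t), q(t) = 3K_1e^(-6t) + K_2e^(4t)

Coefficient matrix A = [[-6, 0], [30, 4]].
Characteristic polynomial det(A - λI) = λ^2 + 2λ - 24 = 0.
Eigenvalues λ = -6, 4.
For λ=-6: (A-λI) row 2 is [30, 10], so an eigenvector is (-1, 3).
For λ=4: (A-λI) row 1 is [-10, 0], so an eigenvector is (0, 1).
General solution: K_1e^(-6t)(-1,3) + K_2e^(4t)(0,1).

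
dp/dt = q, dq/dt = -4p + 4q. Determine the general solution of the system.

p(t) = -c_1e^(2t) - c_2te^(2t) + 2c_2e^(2t), q(t) = -2c_1e^(2t) - 2c_2te^(2t) + 3c_2e^(2t)

Coefficient matrix A = [[0, 1], [-4, 4]].
Characteristic polynomial det(A - λI) = λ^2 - 4λ + 4 = 0.
Single eigenvalue λ = 2 with algebraic multiplicity 2.
Eigenvector v = (-1,-2); generalized eigenvector w with (A-λI)w=v is (2,3).
General solution: e^(2t)[c_1·v + c_2·(t·v + w)].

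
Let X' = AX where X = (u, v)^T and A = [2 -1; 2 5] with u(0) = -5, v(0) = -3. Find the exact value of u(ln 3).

297

A = [[2,-1],[2,5]]; eigenvalues λ = 4, 3.
Eigenvectors: (-1,2) for λ=4, (1,-1) for λ=3.
From the initial condition, c_1 = -8, c_2 = -13.
u(ln 3) = (-8)(3^4)(-1) + (-13)(3^3)(1) = 297.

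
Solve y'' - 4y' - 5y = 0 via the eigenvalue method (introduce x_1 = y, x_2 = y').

y(t) = C_1e^(-t) + C_2e^(5t)

Let x_1 = y, x_2 = y'. Then x_1' = x_2 and x_2' = 5x_1 + 4x_2.
A = [[0,1],[5,4]]; det(A-λI) = λ^2 - 4λ - 5.
Eigenvalues λ = -1, 5 with eigenvectors (1,-1), (1,5).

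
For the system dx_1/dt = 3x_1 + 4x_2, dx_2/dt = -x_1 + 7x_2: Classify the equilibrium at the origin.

unstable improper node

A = [[3,4],[-1,7]]; det(A-λI) = λ^2 - 10λ + 25.
repeated λ = 5 with a single eigenvector.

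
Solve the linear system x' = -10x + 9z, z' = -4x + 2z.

Coefficient matrix A = [[-10, 9], [-4, 2]].
Characteristic polynomial det(A - λI) = λ^2 + 8λ + 16 = 0.
Single eigenvalue λ = -4 with algebraic multiplicity 2.
Eigenvector v = (3,2); generalized eigenvector w with (A-λI)w=v is (-2,-1).
General solution: e^(-4t)[K_1·v + K_2·(t·v + w)].

x(t) = 3K_1e^(-4t) + 3K_2te^(-4t) - 2K_2e^(-4t), z(t) = 2K_1e^(-4t) + 2K_2te^(-4t) - K_2e^(-4t)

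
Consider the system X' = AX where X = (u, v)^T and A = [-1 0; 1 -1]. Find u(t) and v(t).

Coefficient matrix A = [[-1, 0], [1, -1]].
Characteristic polynomial det(A - λI) = λ^2 + 2λ + 1 = 0.
Single eigenvalue λ = -1 with algebraic multiplicity 2.
Eigenvector v = (0,1); generalized eigenvector w with (A-λI)w=v is (1,-1).
General solution: e^(-t)[c_1·v + c_2·(t·v + w)].

u(t) = c_2e^(-t), v(t) = c_1e^(-t) + c_2te^(-t) - c_2e^(-t)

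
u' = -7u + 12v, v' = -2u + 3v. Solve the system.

u(t) = -3c_1e^(-3t) - 2c_2e^(-t), v(t) = -c_1e^(-3t) - c_2e^(-t)

Coefficient matrix A = [[-7, 12], [-2, 3]].
Characteristic polynomial det(A - λI) = λ^2 + 4λ + 3 = 0.
Eigenvalues λ = -3, -1.
For λ=-3: (A-λI) row 1 is [-4, 12], so an eigenvector is (-3, -1).
For λ=-1: (A-λI) row 1 is [-6, 12], so an eigenvector is (-2, -1).
General solution: c_1e^(-3t)(-3,-1) + c_2e^(-t)(-2,-1).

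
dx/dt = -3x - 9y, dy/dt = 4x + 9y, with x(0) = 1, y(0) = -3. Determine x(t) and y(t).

x(t) = 21te^(3t) + e^(3t), y(t) = -14te^(3t) - 3e^(3t)

Coefficient matrix A = [[-3, -9], [4, 9]].
Characteristic polynomial det(A - λI) = λ^2 - 6λ + 9 = 0.
Single eigenvalue λ = 3 with algebraic multiplicity 2.
Eigenvector v = (-3,2); generalized eigenvector w with (A-λI)w=v is (2,-1).
General solution: e^(3t)[c_1·v + c_2·(t·v + w)].
Applying x(0)=1, y(0)=-3 gives c_1=-5, c_2=-7.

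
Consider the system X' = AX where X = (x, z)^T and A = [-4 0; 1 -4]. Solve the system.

x(t) = K_2e^(-4t), z(t) = K_1e^(-4t) + K_2te^(-4t) + 2K_2e^(-4t)

Coefficient matrix A = [[-4, 0], [1, -4]].
Characteristic polynomial det(A - λI) = λ^2 + 8λ + 16 = 0.
Single eigenvalue λ = -4 with algebraic multiplicity 2.
Eigenvector v = (0,1); generalized eigenvector w with (A-λI)w=v is (1,2).
General solution: e^(-4t)[K_1·v + K_2·(t·v + w)].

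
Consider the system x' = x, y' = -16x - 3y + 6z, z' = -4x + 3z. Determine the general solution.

Coefficient matrix A = [[1, 0, 0], [-16, -3, 6], [-4, 0, 3]].
det(A - λI) = 0 gives eigenvalues λ = 1, -3, 3.
For λ=1: eigenvector (1,-1,2).
For λ=-3: eigenvector (0,1,0).
For λ=3: eigenvector (0,1,1).
General solution: c_1e^(t)(1,-1,2) + c_2e^(-3t)(0,1,0) + c_3e^(3t)(0,1,1).

x(t) = c_1e^(t), y(t) = -c_1e^(t) + c_2e^(-3t) + c_3e^(3t), z(t) = 2c_1e^(t) + c_3e^(3t)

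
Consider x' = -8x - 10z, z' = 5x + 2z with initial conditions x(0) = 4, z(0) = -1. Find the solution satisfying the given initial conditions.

x(t) = -2e^(-3t)sin(5t) + 4e^(-3t)cos(5t), z(t) = 3e^(-3t)sin(5t) - e^(-3t)cos(5t)

Coefficient matrix A = [[-8, -10], [5, 2]].
Characteristic polynomial det(A - λI) = λ^2 + 6λ + 34 = 0.
Eigenvalues λ = -3 ± 5i (complex conjugate pair).
For λ=-3+5i: an eigenvector is (1,0) - i(-1,1) = (1 + i, 0 - i).
A real fundamental pair from Re and Im of e^((-3+5i)t)v: X_1 = e^(-3t)(cos(5t)·(1,0) + sin(5t)·(-1,1)), X_2 = e^(-3t)(sin(5t)·(1,0) - cos(5t)·(-1,1)).
General solution: c_1X_1 + c_2X_2.
Applying x(0)=4, z(0)=-1 gives c_1=3, c_2=1.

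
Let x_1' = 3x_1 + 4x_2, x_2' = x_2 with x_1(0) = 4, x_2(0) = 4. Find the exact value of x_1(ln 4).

A = [[3,4],[0,1]]; eigenvalues λ = 3, 1.
Eigenvectors: (-1,0) for λ=3, (2,-1) for λ=1.
From the initial condition, c_1 = -12, c_2 = -4.
x_1(ln 4) = (-12)(4^3)(-1) + (-4)(4^1)(2) = 736.

736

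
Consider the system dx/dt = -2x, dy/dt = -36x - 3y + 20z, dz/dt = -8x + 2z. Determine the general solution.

x(t) = c_1e^(-2t), y(t) = 4c_1e^(-2t) + c_2e^(-3t) + 4c_3e^(2t), z(t) = 2c_1e^(-2t) + c_3e^(2t)

Coefficient matrix A = [[-2, 0, 0], [-36, -3, 20], [-8, 0, 2]].
det(A - λI) = 0 gives eigenvalues λ = -2, -3, 2.
For λ=-2: eigenvector (1,4,2).
For λ=-3: eigenvector (0,1,0).
For λ=2: eigenvector (0,4,1).
General solution: c_1e^(-2t)(1,4,2) + c_2e^(-3t)(0,1,0) + c_3e^(2t)(0,4,1).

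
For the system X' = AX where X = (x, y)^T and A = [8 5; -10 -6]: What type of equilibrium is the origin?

A = [[8,5],[-10,-6]]; det(A-λI) = λ^2 - 2λ + 2.
λ = 1 ± i: positive real part.

unstable spiral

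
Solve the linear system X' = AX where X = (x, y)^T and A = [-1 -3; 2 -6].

x(t) = C_1e^(-4t) + 3C_2e^(-3t), y(t) = C_1e^(-4t) + 2C_2e^(-3t)

Coefficient matrix A = [[-1, -3], [2, -6]].
Characteristic polynomial det(A - λI) = λ^2 + 7λ + 12 = 0.
Eigenvalues λ = -4, -3.
For λ=-4: (A-λI) row 1 is [3, -3], so an eigenvector is (1, 1).
For λ=-3: (A-λI) row 1 is [2, -3], so an eigenvector is (3, 2).
General solution: C_1e^(-4t)(1,1) + C_2e^(-3t)(3,2).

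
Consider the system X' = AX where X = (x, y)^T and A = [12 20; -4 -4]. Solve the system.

x(t) = -K_1e^(4t)sin(4t) + 2K_1e^(4t)cos(4t) + 2K_2e^(4t)sin(4t) + K_2e^(4t)cos(4t), y(t) = -K_1e^(4t)cos(4t) - K_2e^(4t)sin(4t)

Coefficient matrix A = [[12, 20], [-4, -4]].
Characteristic polynomial det(A - λI) = λ^2 - 8λ + 32 = 0.
Eigenvalues λ = 4 ± 4i (complex conjugate pair).
For λ=4+4i: an eigenvector is (2,-1) - i(-1,0) = (2 + i, -1).
A real fundamental pair from Re and Im of e^((4+4i)t)v: X_1 = e^(4t)(cos(4t)·(2,-1) + sin(4t)·(-1,0)), X_2 = e^(4t)(sin(4t)·(2,-1) - cos(4t)·(-1,0)).
General solution: K_1X_1 + K_2X_2.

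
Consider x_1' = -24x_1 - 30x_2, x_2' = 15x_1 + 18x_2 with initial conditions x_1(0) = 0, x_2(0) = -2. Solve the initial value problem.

x_1(t) = 20e^(-3t)sin(3t), x_2(t) = -14e^(-3t)sin(3t) - 2e^(-3t)cos(3t)

Coefficient matrix A = [[-24, -30], [15, 18]].
Characteristic polynomial det(A - λI) = λ^2 + 6λ + 18 = 0.
Eigenvalues λ = -3 ± 3i (complex conjugate pair).
For λ=-3+3i: an eigenvector is (1,-1) - i(3,-2) = (1 - 3i, -1 + 2i).
A real fundamental pair from Re and Im of e^((-3+3i)t)v: X_1 = e^(-3t)(cos(3t)·(1,-1) + sin(3t)·(3,-2)), X_2 = e^(-3t)(sin(3t)·(1,-1) - cos(3t)·(3,-2)).
General solution: K_1X_1 + K_2X_2.
Applying x_1(0)=0, x_2(0)=-2 gives K_1=6, K_2=2.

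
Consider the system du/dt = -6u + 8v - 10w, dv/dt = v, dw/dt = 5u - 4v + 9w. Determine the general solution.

u(t) = 2c_1e^(-t) + 4c_2e^(t) - c_3e^(4t), v(t) = c_2e^(t), w(t) = -c_1e^(-t) - 2c_2e^(t) + c_3e^(4t)

Coefficient matrix A = [[-6, 8, -10], [0, 1, 0], [5, -4, 9]].
det(A - λI) = 0 gives eigenvalues λ = -1, 1, 4.
For λ=-1: eigenvector (2,0,-1).
For λ=1: eigenvector (4,1,-2).
For λ=4: eigenvector (-1,0,1).
General solution: c_1e^(-t)(2,0,-1) + c_2e^(t)(4,1,-2) + c_3e^(4t)(-1,0,1).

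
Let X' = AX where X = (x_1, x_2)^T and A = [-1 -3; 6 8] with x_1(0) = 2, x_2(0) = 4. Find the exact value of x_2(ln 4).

12160

A = [[-1,-3],[6,8]]; eigenvalues λ = 5, 2.
Eigenvectors: (1,-2) for λ=5, (-1,1) for λ=2.
From the initial condition, c_1 = -6, c_2 = -8.
x_2(ln 4) = (-6)(4^5)(-2) + (-8)(4^2)(1) = 12160.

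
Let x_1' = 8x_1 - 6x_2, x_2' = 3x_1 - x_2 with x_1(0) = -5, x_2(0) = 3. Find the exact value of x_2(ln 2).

-212

A = [[8,-6],[3,-1]]; eigenvalues λ = 2, 5.
Eigenvectors: (-1,-1) for λ=2, (2,1) for λ=5.
From the initial condition, c_1 = -11, c_2 = -8.
x_2(ln 2) = (-11)(2^2)(-1) + (-8)(2^5)(1) = -212.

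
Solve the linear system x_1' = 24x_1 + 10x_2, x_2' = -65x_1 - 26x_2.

x_1(t) = -K_1e^(-t)sin(5t) + K_1e^(-t)cos(5t) + K_2e^(-t)sin(5t) + K_2e^(-t)cos(5t), x_2(t) = 2K_1e^(-t)sin(5t) - 3K_1e^(-t)cos(5t) - 3K_2e^(-t)sin(5t) - 2K_2e^(-t)cos(5t)

Coefficient matrix A = [[24, 10], [-65, -26]].
Characteristic polynomial det(A - λI) = λ^2 + 2λ + 26 = 0.
Eigenvalues λ = -1 ± 5i (complex conjugate pair).
For λ=-1+5i: an eigenvector is (1,-3) - i(-1,2) = (1 + i, -3 - 2i).
A real fundamental pair from Re and Im of e^((-1+5i)t)v: X_1 = e^(-t)(cos(5t)·(1,-3) + sin(5t)·(-1,2)), X_2 = e^(-t)(sin(5t)·(1,-3) - cos(5t)·(-1,2)).
General solution: K_1X_1 + K_2X_2.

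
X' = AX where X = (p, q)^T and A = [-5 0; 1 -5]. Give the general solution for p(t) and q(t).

Coefficient matrix A = [[-5, 0], [1, -5]].
Characteristic polynomial det(A - λI) = λ^2 + 10λ + 25 = 0.
Single eigenvalue λ = -5 with algebraic multiplicity 2.
Eigenvector v = (0,-1); generalized eigenvector w with (A-λI)w=v is (-1,2).
General solution: e^(-5t)[K_1·v + K_2·(t·v + w)].

p(t) = -K_2e^(-5t), q(t) = -K_1e^(-5t) - K_2te^(-5t) + 2K_2e^(-5t)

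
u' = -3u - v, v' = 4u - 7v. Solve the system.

u(t) = K_1e^(-5t) + K_2te^(-5t), v(t) = 2K_1e^(-5t) + 2K_2te^(-5t) - K_2e^(-5t)

Coefficient matrix A = [[-3, -1], [4, -7]].
Characteristic polynomial det(A - λI) = λ^2 + 10λ + 25 = 0.
Single eigenvalue λ = -5 with algebraic multiplicity 2.
Eigenvector v = (1,2); generalized eigenvector w with (A-λI)w=v is (0,-1).
General solution: e^(-5t)[K_1·v + K_2·(t·v + w)].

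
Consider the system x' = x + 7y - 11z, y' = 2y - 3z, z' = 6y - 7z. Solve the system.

x(t) = c_1e^(t) + 2c_2e^(-t) - 3c_3e^(-4t), y(t) = c_2e^(-t) - c_3e^(-4t), z(t) = c_2e^(-t) - 2c_3e^(-4t)

Coefficient matrix A = [[1, 7, -11], [0, 2, -3], [0, 6, -7]].
det(A - λI) = 0 gives eigenvalues λ = 1, -1, -4.
For λ=1: eigenvector (1,0,0).
For λ=-1: eigenvector (2,1,1).
For λ=-4: eigenvector (-3,-1,-2).
General solution: c_1e^(t)(1,0,0) + c_2e^(-t)(2,1,1) + c_3e^(-4t)(-3,-1,-2).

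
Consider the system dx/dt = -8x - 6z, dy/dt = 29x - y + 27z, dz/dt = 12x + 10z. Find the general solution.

Coefficient matrix A = [[-8, 0, -6], [29, -1, 27], [12, 0, 10]].
det(A - λI) = 0 gives eigenvalues λ = -2, -1, 4.
For λ=-2: eigenvector (1,-2,-1).
For λ=-1: eigenvector (0,1,0).
For λ=4: eigenvector (1,-5,-2).
General solution: K_1e^(-2t)(1,-2,-1) + K_2e^(-t)(0,1,0) + K_3e^(4t)(1,-5,-2).

x(t) = K_1e^(-2t) + K_3e^(4t), y(t) = -2K_1e^(-2t) + K_2e^(-t) - 5K_3e^(4t), z(t) = -K_1e^(-2t) - 2K_3e^(4t)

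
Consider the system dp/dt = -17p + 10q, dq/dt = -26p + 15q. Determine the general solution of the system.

p(t) = 2C_1e^(-t)sin(2t) + C_1e^(-t)cos(2t) + C_2e^(-t)sin(2t) - 2C_2e^(-t)cos(2t), q(t) = 3C_1e^(-t)sin(2t) + 2C_1e^(-t)cos(2t) + 2C_2e^(-t)sin(2t) - 3C_2e^(-t)cos(2t)

Coefficient matrix A = [[-17, 10], [-26, 15]].
Characteristic polynomial det(A - λI) = λ^2 + 2λ + 5 = 0.
Eigenvalues λ = -1 ± 2i (complex conjugate pair).
For λ=-1+2i: an eigenvector is (1,2) - i(2,3) = (1 - 2i, 2 - 3i).
A real fundamental pair from Re and Im of e^((-1+2i)t)v: X_1 = e^(-t)(cos(2t)·(1,2) + sin(2t)·(2,3)), X_2 = e^(-t)(sin(2t)·(1,2) - cos(2t)·(2,3)).
General solution: C_1X_1 + C_2X_2.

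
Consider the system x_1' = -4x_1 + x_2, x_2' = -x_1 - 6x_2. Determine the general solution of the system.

Coefficient matrix A = [[-4, 1], [-1, -6]].
Characteristic polynomial det(A - λI) = λ^2 + 10λ + 25 = 0.
Single eigenvalue λ = -5 with algebraic multiplicity 2.
Eigenvector v = (-1,1); generalized eigenvector w with (A-λI)w=v is (0,-1).
General solution: e^(-5t)[c_1·v + c_2·(t·v + w)].

x_1(t) = -c_1e^(-5t) - c_2te^(-5t), x_2(t) = c_1e^(-5t) + c_2te^(-5t) - c_2e^(-5t)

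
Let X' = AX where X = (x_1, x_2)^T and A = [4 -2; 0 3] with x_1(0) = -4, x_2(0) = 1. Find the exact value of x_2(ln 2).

A = [[4,-2],[0,3]]; eigenvalues λ = 4, 3.
Eigenvectors: (1,0) for λ=4, (2,1) for λ=3.
From the initial condition, c_1 = -6, c_2 = 1.
x_2(ln 2) = (-6)(2^4)(0) + (1)(2^3)(1) = 8.

8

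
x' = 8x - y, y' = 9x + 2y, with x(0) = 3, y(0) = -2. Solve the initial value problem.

x(t) = 11te^(5t) + 3e^(5t), y(t) = 33te^(5t) - 2e^(5t)

Coefficient matrix A = [[8, -1], [9, 2]].
Characteristic polynomial det(A - λI) = λ^2 - 10λ + 25 = 0.
Single eigenvalue λ = 5 with algebraic multiplicity 2.
Eigenvector v = (1,3); generalized eigenvector w with (A-λI)w=v is (0,-1).
General solution: e^(5t)[C_1·v + C_2·(t·v + w)].
Applying x(0)=3, y(0)=-2 gives C_1=3, C_2=11.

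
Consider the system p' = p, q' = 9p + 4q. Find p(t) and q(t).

p(t) = K_1e^(t), q(t) = -3K_1e^(t) - K_2e^(4t)

Coefficient matrix A = [[1, 0], [9, 4]].
Characteristic polynomial det(A - λI) = λ^2 - 5λ + 4 = 0.
Eigenvalues λ = 1, 4.
For λ=1: (A-λI) row 2 is [9, 3], so an eigenvector is (1, -3).
For λ=4: (A-λI) row 1 is [-3, 0], so an eigenvector is (0, -1).
General solution: K_1e^(t)(1,-3) + K_2e^(4t)(0,-1).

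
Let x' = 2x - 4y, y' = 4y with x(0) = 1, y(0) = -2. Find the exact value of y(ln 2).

A = [[2,-4],[0,4]]; eigenvalues λ = 2, 4.
Eigenvectors: (-1,0) for λ=2, (2,-1) for λ=4.
From the initial condition, c_1 = 3, c_2 = 2.
y(ln 2) = (3)(2^2)(0) + (2)(2^4)(-1) = -32.

-32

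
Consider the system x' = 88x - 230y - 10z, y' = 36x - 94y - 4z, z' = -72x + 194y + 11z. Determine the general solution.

x(t) = 5K_1e^(4t) + 7K_2e^(-2t) + 10K_3e^(3t), y(t) = 2K_1e^(4t) + 3K_2e^(-2t) + 4K_3e^(3t), z(t) = -4K_1e^(4t) - 6K_2e^(-2t) - 7K_3e^(3t)

Coefficient matrix A = [[88, -230, -10], [36, -94, -4], [-72, 194, 11]].
det(A - λI) = 0 gives eigenvalues λ = 4, -2, 3.
For λ=4: eigenvector (5,2,-4).
For λ=-2: eigenvector (7,3,-6).
For λ=3: eigenvector (10,4,-7).
General solution: K_1e^(4t)(5,2,-4) + K_2e^(-2t)(7,3,-6) + K_3e^(3t)(10,4,-7).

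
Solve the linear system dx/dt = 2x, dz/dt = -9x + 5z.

Coefficient matrix A = [[2, 0], [-9, 5]].
Characteristic polynomial det(A - λI) = λ^2 - 7λ + 10 = 0.
Eigenvalues λ = 2, 5.
For λ=2: (A-λI) row 2 is [-9, 3], so an eigenvector is (1, 3).
For λ=5: (A-λI) row 1 is [-3, 0], so an eigenvector is (0, 1).
General solution: C_1e^(2t)(1,3) + C_2e^(5t)(0,1).

x(t) = C_1e^(2t), z(t) = 3C_1e^(2t) + C_2e^(5t)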